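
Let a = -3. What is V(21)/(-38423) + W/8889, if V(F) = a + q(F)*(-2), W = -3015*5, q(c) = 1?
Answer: -193060760/113847349 ≈ -1.6958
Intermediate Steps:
W = -15075
V(F) = -5 (V(F) = -3 + 1*(-2) = -3 - 2 = -5)
V(21)/(-38423) + W/8889 = -5/(-38423) - 15075/8889 = -5*(-1/38423) - 15075*1/8889 = 5/38423 - 5025/2963 = -193060760/113847349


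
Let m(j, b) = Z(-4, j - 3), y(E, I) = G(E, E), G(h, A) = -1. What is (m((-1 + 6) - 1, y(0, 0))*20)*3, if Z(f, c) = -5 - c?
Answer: -360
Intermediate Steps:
y(E, I) = -1
m(j, b) = -2 - j (m(j, b) = -5 - (j - 3) = -5 - (-3 + j) = -5 + (3 - j) = -2 - j)
(m((-1 + 6) - 1, y(0, 0))*20)*3 = ((-2 - ((-1 + 6) - 1))*20)*3 = ((-2 - (5 - 1))*20)*3 = ((-2 - 1*4)*20)*3 = ((-2 - 4)*20)*3 = -6*20*3 = -120*3 = -360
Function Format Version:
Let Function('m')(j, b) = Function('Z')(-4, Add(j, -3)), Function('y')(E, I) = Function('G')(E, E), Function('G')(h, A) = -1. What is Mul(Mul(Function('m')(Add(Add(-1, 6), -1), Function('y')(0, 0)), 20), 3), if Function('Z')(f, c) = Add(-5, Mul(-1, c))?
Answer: -360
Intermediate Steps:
Function('y')(E, I) = -1
Function('m')(j, b) = Add(-2, Mul(-1, j)) (Function('m')(j, b) = Add(-5, Mul(-1, Add(j, -3))) = Add(-5, Mul(-1, Add(-3, j))) = Add(-5, Add(3, Mul(-1, j))) = Add(-2, Mul(-1, j)))
Mul(Mul(Function('m')(Add(Add(-1, 6), -1), Function('y')(0, 0)), 20), 3) = Mul(Mul(Add(-2, Mul(-1, Add(Add(-1, 6), -1))), 20), 3) = Mul(Mul(Add(-2, Mul(-1, Add(5, -1))), 20), 3) = Mul(Mul(Add(-2, Mul(-1, 4)), 20), 3) = Mul(Mul(Add(-2, -4), 20), 3) = Mul(Mul(-6, 20), 3) = Mul(-120, 3) = -360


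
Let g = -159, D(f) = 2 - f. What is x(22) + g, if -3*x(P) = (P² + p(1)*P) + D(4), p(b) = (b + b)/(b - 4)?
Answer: -2833/9 ≈ -314.78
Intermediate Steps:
p(b) = 2*b/(-4 + b) (p(b) = (2*b)/(-4 + b) = 2*b/(-4 + b))
x(P) = ⅔ - P²/3 + 2*P/9 (x(P) = -((P² + (2*1/(-4 + 1))*P) + (2 - 1*4))/3 = -((P² + (2*1/(-3))*P) + (2 - 4))/3 = -((P² + (2*1*(-⅓))*P) - 2)/3 = -((P² - 2*P/3) - 2)/3 = -(-2 + P² - 2*P/3)/3 = ⅔ - P²/3 + 2*P/9)
x(22) + g = (⅔ - ⅓*22² + (2/9)*22) - 159 = (⅔ - ⅓*484 + 44/9) - 159 = (⅔ - 484/3 + 44/9) - 159 = -1402/9 - 159 = -2833/9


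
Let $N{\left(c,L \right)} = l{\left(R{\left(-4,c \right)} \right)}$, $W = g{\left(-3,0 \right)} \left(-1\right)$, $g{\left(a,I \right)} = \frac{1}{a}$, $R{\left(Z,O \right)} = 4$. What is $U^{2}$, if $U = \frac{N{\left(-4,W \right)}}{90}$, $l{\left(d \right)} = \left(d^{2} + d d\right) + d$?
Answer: $\frac{4}{25} \approx 0.16$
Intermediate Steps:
$W = \frac{1}{3}$ ($W = \frac{1}{-3} \left(-1\right) = \left(- \frac{1}{3}\right) \left(-1\right) = \frac{1}{3} \approx 0.33333$)
$l{\left(d \right)} = d + 2 d^{2}$ ($l{\left(d \right)} = \left(d^{2} + d^{2}\right) + d = 2 d^{2} + d = d + 2 d^{2}$)
$N{\left(c,L \right)} = 36$ ($N{\left(c,L \right)} = 4 \left(1 + 2 \cdot 4\right) = 4 \left(1 + 8\right) = 4 \cdot 9 = 36$)
$U = \frac{2}{5}$ ($U = \frac{36}{90} = 36 \cdot \frac{1}{90} = \frac{2}{5} \approx 0.4$)
$U^{2} = \left(\frac{2}{5}\right)^{2} = \frac{4}{25}$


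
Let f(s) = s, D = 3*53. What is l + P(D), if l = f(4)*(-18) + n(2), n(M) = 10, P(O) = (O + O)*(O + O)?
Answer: 101062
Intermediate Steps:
D = 159
P(O) = 4*O² (P(O) = (2*O)*(2*O) = 4*O²)
l = -62 (l = 4*(-18) + 10 = -72 + 10 = -62)
l + P(D) = -62 + 4*159² = -62 + 4*25281 = -62 + 101124 = 101062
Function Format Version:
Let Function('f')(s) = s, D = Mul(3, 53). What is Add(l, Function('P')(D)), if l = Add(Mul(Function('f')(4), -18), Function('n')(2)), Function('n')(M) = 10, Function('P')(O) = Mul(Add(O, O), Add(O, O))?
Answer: 101062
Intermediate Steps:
D = 159
Function('P')(O) = Mul(4, Pow(O, 2)) (Function('P')(O) = Mul(Mul(2, O), Mul(2, O)) = Mul(4, Pow(O, 2)))
l = -62 (l = Add(Mul(4, -18), 10) = Add(-72, 10) = -62)
Add(l, Function('P')(D)) = Add(-62, Mul(4, Pow(159, 2))) = Add(-62, Mul(4, 25281)) = Add(-62, 101124) = 101062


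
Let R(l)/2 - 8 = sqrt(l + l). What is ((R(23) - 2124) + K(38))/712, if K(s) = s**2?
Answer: -83/89 + sqrt(46)/356 ≈ -0.91353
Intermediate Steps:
R(l) = 16 + 2*sqrt(2)*sqrt(l) (R(l) = 16 + 2*sqrt(l + l) = 16 + 2*sqrt(2*l) = 16 + 2*(sqrt(2)*sqrt(l)) = 16 + 2*sqrt(2)*sqrt(l))
((R(23) - 2124) + K(38))/712 = (((16 + 2*sqrt(2)*sqrt(23)) - 2124) + 38**2)/712 = (((16 + 2*sqrt(46)) - 2124) + 1444)*(1/712) = ((-2108 + 2*sqrt(46)) + 1444)*(1/712) = (-664 + 2*sqrt(46))*(1/712) = -83/89 + sqrt(46)/356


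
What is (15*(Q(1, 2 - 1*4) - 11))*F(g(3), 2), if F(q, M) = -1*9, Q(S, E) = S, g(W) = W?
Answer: 1350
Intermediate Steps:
F(q, M) = -9
(15*(Q(1, 2 - 1*4) - 11))*F(g(3), 2) = (15*(1 - 11))*(-9) = (15*(-10))*(-9) = -150*(-9) = 1350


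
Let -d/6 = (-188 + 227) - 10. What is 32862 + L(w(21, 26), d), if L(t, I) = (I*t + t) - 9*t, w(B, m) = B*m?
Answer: -66510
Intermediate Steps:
d = -174 (d = -6*((-188 + 227) - 10) = -6*(39 - 10) = -6*29 = -174)
L(t, I) = -8*t + I*t (L(t, I) = (t + I*t) - 9*t = -8*t + I*t)
32862 + L(w(21, 26), d) = 32862 + (21*26)*(-8 - 174) = 32862 + 546*(-182) = 32862 - 99372 = -66510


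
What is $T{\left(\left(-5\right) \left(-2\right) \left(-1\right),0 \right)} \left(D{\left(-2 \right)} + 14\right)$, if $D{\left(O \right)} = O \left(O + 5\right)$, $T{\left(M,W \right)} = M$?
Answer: $-80$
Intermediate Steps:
$D{\left(O \right)} = O \left(5 + O\right)$
$T{\left(\left(-5\right) \left(-2\right) \left(-1\right),0 \right)} \left(D{\left(-2 \right)} + 14\right) = \left(-5\right) \left(-2\right) \left(-1\right) \left(- 2 \left(5 - 2\right) + 14\right) = 10 \left(-1\right) \left(\left(-2\right) 3 + 14\right) = - 10 \left(-6 + 14\right) = \left(-10\right) 8 = -80$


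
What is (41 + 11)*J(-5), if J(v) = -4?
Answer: -208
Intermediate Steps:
(41 + 11)*J(-5) = (41 + 11)*(-4) = 52*(-4) = -208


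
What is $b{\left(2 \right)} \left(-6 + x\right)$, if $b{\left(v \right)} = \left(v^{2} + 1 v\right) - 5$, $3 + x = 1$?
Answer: $-8$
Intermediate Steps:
$x = -2$ ($x = -3 + 1 = -2$)
$b{\left(v \right)} = -5 + v + v^{2}$ ($b{\left(v \right)} = \left(v^{2} + v\right) - 5 = \left(v + v^{2}\right) - 5 = -5 + v + v^{2}$)
$b{\left(2 \right)} \left(-6 + x\right) = \left(-5 + 2 + 2^{2}\right) \left(-6 - 2\right) = \left(-5 + 2 + 4\right) \left(-8\right) = 1 \left(-8\right) = -8$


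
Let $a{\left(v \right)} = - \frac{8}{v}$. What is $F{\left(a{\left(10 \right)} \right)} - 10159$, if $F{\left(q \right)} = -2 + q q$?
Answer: $- \frac{254009}{25} \approx -10160.0$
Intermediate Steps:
$F{\left(q \right)} = -2 + q^{2}$
$F{\left(a{\left(10 \right)} \right)} - 10159 = \left(-2 + \left(- \frac{8}{10}\right)^{2}\right) - 10159 = \left(-2 + \left(\left(-8\right) \frac{1}{10}\right)^{2}\right) - 10159 = \left(-2 + \left(- \frac{4}{5}\right)^{2}\right) - 10159 = \left(-2 + \frac{16}{25}\right) - 10159 = - \frac{34}{25} - 10159 = - \frac{254009}{25}$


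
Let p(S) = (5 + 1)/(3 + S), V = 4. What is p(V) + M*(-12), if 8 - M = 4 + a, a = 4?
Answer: 6/7 ≈ 0.85714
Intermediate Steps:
p(S) = 6/(3 + S)
M = 0 (M = 8 - (4 + 4) = 8 - 1*8 = 8 - 8 = 0)
p(V) + M*(-12) = 6/(3 + 4) + 0*(-12) = 6/7 + 0 = 6/7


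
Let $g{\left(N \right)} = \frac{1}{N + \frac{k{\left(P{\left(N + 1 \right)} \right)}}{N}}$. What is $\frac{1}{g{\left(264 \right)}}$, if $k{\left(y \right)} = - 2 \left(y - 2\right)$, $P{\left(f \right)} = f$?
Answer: $\frac{34585}{132} \approx 262.01$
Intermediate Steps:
$k{\left(y \right)} = 4 - 2 y$ ($k{\left(y \right)} = - 2 \left(-2 + y\right) = 4 - 2 y$)
$g{\left(N \right)} = \frac{1}{N + \frac{2 - 2 N}{N}}$ ($g{\left(N \right)} = \frac{1}{N + \frac{4 - 2 \left(N + 1\right)}{N}} = \frac{1}{N + \frac{4 - 2 \left(1 + N\right)}{N}} = \frac{1}{N + \frac{4 - \left(2 + 2 N\right)}{N}} = \frac{1}{N + \frac{2 - 2 N}{N}}$)
$\frac{1}{g{\left(264 \right)}} = \frac{1}{264 \frac{1}{2 + 264^{2} - 528}} = \frac{1}{264 \frac{1}{2 + 69696 - 528}} = \frac{1}{264 \cdot \frac{1}{69170}} = \frac{1}{\frac{132}{34585}} = \frac{34585}{132}$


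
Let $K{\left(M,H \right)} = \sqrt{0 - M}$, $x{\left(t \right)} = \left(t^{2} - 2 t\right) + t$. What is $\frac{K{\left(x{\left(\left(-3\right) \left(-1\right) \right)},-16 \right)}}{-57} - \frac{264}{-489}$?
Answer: $\frac{88}{163} - \frac{i \sqrt{6}}{57} \approx 0.53988 - 0.042974 i$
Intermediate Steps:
$x{\left(t \right)} = t^{2} - t$
$K{\left(M,H \right)} = \sqrt{- M}$
$\frac{K{\left(x{\left(\left(-3\right) \left(-1\right) \right)},-16 \right)}}{-57} - \frac{264}{-489} = \frac{\sqrt{- \left(-3\right) \left(-1\right) \left(-1 - -3\right)}}{-57} - \frac{264}{-489} = \sqrt{- 3 \left(-1 + 3\right)} \left(- \frac{1}{57}\right) - - \frac{88}{163} = \sqrt{- 3 \cdot 2} \left(- \frac{1}{57}\right) + \frac{88}{163} = \sqrt{\left(-1\right) 6} \left(- \frac{1}{57}\right) + \frac{88}{163} = \sqrt{-6} \left(- \frac{1}{57}\right) + \frac{88}{163} = i \sqrt{6} \left(- \frac{1}{57}\right) + \frac{88}{163} = - \frac{i \sqrt{6}}{57} + \frac{88}{163} = \frac{88}{163} - \frac{i \sqrt{6}}{57}$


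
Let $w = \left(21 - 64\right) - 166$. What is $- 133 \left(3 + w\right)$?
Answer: $27398$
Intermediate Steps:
$w = -209$ ($w = -43 - 166 = -209$)
$- 133 \left(3 + w\right) = - 133 \left(3 - 209\right) = \left(-133\right) \left(-206\right) = 27398$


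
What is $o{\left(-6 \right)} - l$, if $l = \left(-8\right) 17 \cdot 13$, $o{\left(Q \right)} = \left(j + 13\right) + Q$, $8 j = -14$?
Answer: $\frac{7093}{4} \approx 1773.3$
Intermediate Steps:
$j = - \frac{7}{4}$ ($j = \frac{1}{8} \left(-14\right) = - \frac{7}{4} \approx -1.75$)
$o{\left(Q \right)} = \frac{45}{4} + Q$ ($o{\left(Q \right)} = \left(- \frac{7}{4} + 13\right) + Q = \frac{45}{4} + Q$)
$l = -1768$ ($l = \left(-136\right) 13 = -1768$)
$o{\left(-6 \right)} - l = \left(\frac{45}{4} - 6\right) - -1768 = \frac{21}{4} + 1768 = \frac{7093}{4}$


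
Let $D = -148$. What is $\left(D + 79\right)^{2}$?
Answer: $4761$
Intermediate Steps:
$\left(D + 79\right)^{2} = \left(-148 + 79\right)^{2} = \left(-69\right)^{2} = 4761$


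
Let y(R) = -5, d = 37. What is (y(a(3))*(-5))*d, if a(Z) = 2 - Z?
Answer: 925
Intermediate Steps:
(y(a(3))*(-5))*d = -5*(-5)*37 = 25*37 = 925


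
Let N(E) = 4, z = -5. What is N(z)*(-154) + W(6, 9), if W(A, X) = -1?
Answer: -617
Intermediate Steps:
N(z)*(-154) + W(6, 9) = 4*(-154) - 1 = -616 - 1 = -617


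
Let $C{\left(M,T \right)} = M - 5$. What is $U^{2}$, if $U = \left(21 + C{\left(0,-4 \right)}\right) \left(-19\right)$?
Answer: $92416$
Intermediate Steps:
$C{\left(M,T \right)} = -5 + M$
$U = -304$ ($U = \left(21 + \left(-5 + 0\right)\right) \left(-19\right) = \left(21 - 5\right) \left(-19\right) = 16 \left(-19\right) = -304$)
$U^{2} = \left(-304\right)^{2} = 92416$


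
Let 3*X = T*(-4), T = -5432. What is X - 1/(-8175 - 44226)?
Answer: 126507659/17467 ≈ 7242.7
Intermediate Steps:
X = 21728/3 (X = (-5432*(-4))/3 = (⅓)*21728 = 21728/3 ≈ 7242.7)
X - 1/(-8175 - 44226) = 21728/3 - 1/(-8175 - 44226) = 21728/3 - 1/(-52401) = 21728/3 - 1*(-1/52401) = 21728/3 + 1/52401 = 126507659/17467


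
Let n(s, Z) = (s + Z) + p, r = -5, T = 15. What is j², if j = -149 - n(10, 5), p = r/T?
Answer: 241081/9 ≈ 26787.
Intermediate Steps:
p = -⅓ (p = -5/15 = -5*1/15 = -⅓ ≈ -0.33333)
n(s, Z) = -⅓ + Z + s (n(s, Z) = (s + Z) - ⅓ = (Z + s) - ⅓ = -⅓ + Z + s)
j = -491/3 (j = -149 - (-⅓ + 5 + 10) = -149 - 1*44/3 = -149 - 44/3 = -491/3 ≈ -163.67)
j² = (-491/3)² = 241081/9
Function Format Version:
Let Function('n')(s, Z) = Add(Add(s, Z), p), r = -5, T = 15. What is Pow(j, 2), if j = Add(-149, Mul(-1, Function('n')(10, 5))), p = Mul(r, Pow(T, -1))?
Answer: Rational(241081, 9) ≈ 26787.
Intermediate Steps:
p = Rational(-1, 3) (p = Mul(-5, Pow(15, -1)) = Mul(-5, Rational(1, 15)) = Rational(-1, 3) ≈ -0.33333)
Function('n')(s, Z) = Add(Rational(-1, 3), Z, s) (Function('n')(s, Z) = Add(Add(s, Z), Rational(-1, 3)) = Add(Add(Z, s), Rational(-1, 3)) = Add(Rational(-1, 3), Z, s))
j = Rational(-491, 3) (j = Add(-149, Mul(-1, Add(Rational(-1, 3), 5, 10))) = Add(-149, Mul(-1, Rational(44, 3))) = Add(-149, Rational(-44, 3)) = Rational(-491, 3) ≈ -163.67)
Pow(j, 2) = Pow(Rational(-491, 3), 2) = Rational(241081, 9)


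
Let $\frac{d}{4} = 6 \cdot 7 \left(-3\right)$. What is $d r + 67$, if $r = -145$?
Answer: $73147$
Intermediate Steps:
$d = -504$ ($d = 4 \cdot 6 \cdot 7 \left(-3\right) = 4 \cdot 42 \left(-3\right) = 4 \left(-126\right) = -504$)
$d r + 67 = \left(-504\right) \left(-145\right) + 67 = 73080 + 67 = 73147$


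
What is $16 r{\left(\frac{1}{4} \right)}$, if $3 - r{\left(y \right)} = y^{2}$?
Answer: $47$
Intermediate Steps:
$r{\left(y \right)} = 3 - y^{2}$
$16 r{\left(\frac{1}{4} \right)} = 16 \left(3 - \left(\frac{1}{4}\right)^{2}\right) = 16 \left(3 - \frac{1}{16}\right) = 16 \cdot \frac{47}{16} = 47$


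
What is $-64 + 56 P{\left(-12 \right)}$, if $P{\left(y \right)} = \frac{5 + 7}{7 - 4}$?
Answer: $160$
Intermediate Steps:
$P{\left(y \right)} = 4$ ($P{\left(y \right)} = \frac{12}{3} = 12 \cdot \frac{1}{3} = 4$)
$-64 + 56 P{\left(-12 \right)} = -64 + 56 \cdot 4 = -64 + 224 = 160$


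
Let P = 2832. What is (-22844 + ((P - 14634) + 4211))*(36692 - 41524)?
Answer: 147061920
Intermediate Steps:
(-22844 + ((P - 14634) + 4211))*(36692 - 41524) = (-22844 + ((2832 - 14634) + 4211))*(36692 - 41524) = (-22844 + (-11802 + 4211))*(-4832) = (-22844 - 7591)*(-4832) = -30435*(-4832) = 147061920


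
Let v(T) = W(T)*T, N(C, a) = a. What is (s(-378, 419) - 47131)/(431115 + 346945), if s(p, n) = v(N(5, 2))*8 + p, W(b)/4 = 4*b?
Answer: -46997/778060 ≈ -0.060403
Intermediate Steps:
W(b) = 16*b (W(b) = 4*(4*b) = 16*b)
v(T) = 16*T² (v(T) = (16*T)*T = 16*T²)
s(p, n) = 512 + p (s(p, n) = (16*2²)*8 + p = (16*4)*8 + p = 64*8 + p = 512 + p)
(s(-378, 419) - 47131)/(431115 + 346945) = ((512 - 378) - 47131)/(431115 + 346945) = (134 - 47131)/778060 = -46997*1/778060 = -46997/778060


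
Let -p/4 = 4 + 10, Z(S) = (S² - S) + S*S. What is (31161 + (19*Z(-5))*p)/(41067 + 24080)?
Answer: -27359/65147 ≈ -0.41996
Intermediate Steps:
Z(S) = -S + 2*S² (Z(S) = (S² - S) + S² = -S + 2*S²)
p = -56 (p = -4*(4 + 10) = -4*14 = -56)
(31161 + (19*Z(-5))*p)/(41067 + 24080) = (31161 + (19*(-5*(-1 + 2*(-5))))*(-56))/(41067 + 24080) = (31161 + (19*(-5*(-1 - 10)))*(-56))/65147 = (31161 + (19*(-5*(-11)))*(-56))*(1/65147) = (31161 + (19*55)*(-56))*(1/65147) = (31161 + 1045*(-56))*(1/65147) = (31161 - 58520)*(1/65147) = -27359*1/65147 = -27359/65147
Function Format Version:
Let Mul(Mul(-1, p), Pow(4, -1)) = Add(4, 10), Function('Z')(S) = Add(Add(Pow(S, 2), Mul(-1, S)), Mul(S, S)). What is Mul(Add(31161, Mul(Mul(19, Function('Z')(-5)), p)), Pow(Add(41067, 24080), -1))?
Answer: Rational(-27359, 65147) ≈ -0.41996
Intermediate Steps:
Function('Z')(S) = Add(Mul(-1, S), Mul(2, Pow(S, 2))) (Function('Z')(S) = Add(Add(Pow(S, 2), Mul(-1, S)), Pow(S, 2)) = Add(Mul(-1, S), Mul(2, Pow(S, 2))))
p = -56 (p = Mul(-4, Add(4, 10)) = Mul(-4, 14) = -56)
Mul(Add(31161, Mul(Mul(19, Function('Z')(-5)), p)), Pow(Add(41067, 24080), -1)) = Mul(Add(31161, Mul(Mul(19, Mul(-5, Add(-1, Mul(2, -5)))), -56)), Pow(Add(41067, 24080), -1)) = Mul(Add(31161, Mul(Mul(19, Mul(-5, Add(-1, -10))), -56)), Pow(65147, -1)) = Mul(Add(31161, Mul(Mul(19, Mul(-5, -11)), -56)), Rational(1, 65147)) = Mul(Add(31161, Mul(Mul(19, 55), -56)), Rational(1, 65147)) = Mul(Add(31161, Mul(1045, -56)), Rational(1, 65147)) = Mul(Add(31161, -58520), Rational(1, 65147)) = Mul(-27359, Rational(1, 65147)) = Rational(-27359, 65147)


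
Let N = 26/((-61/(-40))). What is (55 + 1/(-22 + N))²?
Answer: 273869401/91204 ≈ 3002.8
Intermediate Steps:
N = 1040/61 (N = 26/((-61*(-1/40))) = 26/(61/40) = 26*(40/61) = 1040/61 ≈ 17.049)
(55 + 1/(-22 + N))² = (55 + 1/(-22 + 1040/61))² = (55 + 1/(-302/61))² = (55 - 61/302)² = (16549/302)² = 273869401/91204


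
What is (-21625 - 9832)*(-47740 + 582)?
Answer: 1483449206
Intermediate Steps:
(-21625 - 9832)*(-47740 + 582) = -31457*(-47158) = 1483449206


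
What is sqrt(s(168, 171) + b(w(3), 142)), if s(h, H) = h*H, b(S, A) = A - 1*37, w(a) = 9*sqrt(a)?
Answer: sqrt(28833) ≈ 169.80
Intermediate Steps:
b(S, A) = -37 + A (b(S, A) = A - 37 = -37 + A)
s(h, H) = H*h
sqrt(s(168, 171) + b(w(3), 142)) = sqrt(171*168 + (-37 + 142)) = sqrt(28728 + 105) = sqrt(28833)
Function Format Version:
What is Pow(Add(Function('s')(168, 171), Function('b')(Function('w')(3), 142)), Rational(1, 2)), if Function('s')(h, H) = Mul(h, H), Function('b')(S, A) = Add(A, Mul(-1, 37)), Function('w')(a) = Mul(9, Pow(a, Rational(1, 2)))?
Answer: Pow(28833, Rational(1, 2)) ≈ 169.80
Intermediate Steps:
Function('b')(S, A) = Add(-37, A) (Function('b')(S, A) = Add(A, -37) = Add(-37, A))
Function('s')(h, H) = Mul(H, h)
Pow(Add(Function('s')(168, 171), Function('b')(Function('w')(3), 142)), Rational(1, 2)) = Pow(Add(Mul(171, 168), Add(-37, 142)), Rational(1, 2)) = Pow(Add(28728, 105), Rational(1, 2)) = Pow(28833, Rational(1, 2))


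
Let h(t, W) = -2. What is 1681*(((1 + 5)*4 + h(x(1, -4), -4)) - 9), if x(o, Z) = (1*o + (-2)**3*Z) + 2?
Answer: 21853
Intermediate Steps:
x(o, Z) = 2 + o - 8*Z (x(o, Z) = (o - 8*Z) + 2 = 2 + o - 8*Z)
1681*(((1 + 5)*4 + h(x(1, -4), -4)) - 9) = 1681*(((1 + 5)*4 - 2) - 9) = 1681*((6*4 - 2) - 9) = 1681*((24 - 2) - 9) = 1681*(22 - 9) = 1681*13 = 21853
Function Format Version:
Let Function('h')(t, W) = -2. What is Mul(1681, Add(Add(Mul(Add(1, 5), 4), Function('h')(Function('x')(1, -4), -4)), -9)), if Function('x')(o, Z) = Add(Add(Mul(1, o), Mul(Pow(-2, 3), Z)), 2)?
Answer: 21853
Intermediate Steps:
Function('x')(o, Z) = Add(2, o, Mul(-8, Z)) (Function('x')(o, Z) = Add(Add(o, Mul(-8, Z)), 2) = Add(2, o, Mul(-8, Z)))
Mul(1681, Add(Add(Mul(Add(1, 5), 4), Function('h')(Function('x')(1, -4), -4)), -9)) = Mul(1681, Add(Add(Mul(Add(1, 5), 4), -2), -9)) = Mul(1681, Add(Add(Mul(6, 4), -2), -9)) = Mul(1681, Add(Add(24, -2), -9)) = Mul(1681, Add(22, -9)) = Mul(1681, 13) = 21853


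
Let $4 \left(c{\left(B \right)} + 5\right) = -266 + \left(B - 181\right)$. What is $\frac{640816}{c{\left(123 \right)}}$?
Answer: $- \frac{320408}{43} \approx -7451.4$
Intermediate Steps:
$c{\left(B \right)} = - \frac{467}{4} + \frac{B}{4}$ ($c{\left(B \right)} = -5 + \frac{-266 + \left(B - 181\right)}{4} = -5 + \frac{-266 + \left(-181 + B\right)}{4} = -5 + \frac{-447 + B}{4} = -5 + \left(- \frac{447}{4} + \frac{B}{4}\right) = - \frac{467}{4} + \frac{B}{4}$)
$\frac{640816}{c{\left(123 \right)}} = \frac{640816}{- \frac{467}{4} + \frac{1}{4} \cdot 123} = \frac{640816}{- \frac{467}{4} + \frac{123}{4}} = \frac{640816}{-86} = 640816 \left(- \frac{1}{86}\right) = - \frac{320408}{43}$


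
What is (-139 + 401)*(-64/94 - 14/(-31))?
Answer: -87508/1457 ≈ -60.060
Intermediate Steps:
(-139 + 401)*(-64/94 - 14/(-31)) = 262*(-64*1/94 - 14*(-1/31)) = 262*(-32/47 + 14/31) = 262*(-334/1457) = -87508/1457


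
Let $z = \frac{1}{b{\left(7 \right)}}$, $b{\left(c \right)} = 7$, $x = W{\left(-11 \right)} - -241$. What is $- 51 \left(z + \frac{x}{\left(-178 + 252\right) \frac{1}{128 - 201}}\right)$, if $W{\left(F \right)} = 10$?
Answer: $\frac{6537537}{518} \approx 12621.0$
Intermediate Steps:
$x = 251$ ($x = 10 - -241 = 10 + 241 = 251$)
$z = \frac{1}{7} \approx 0.14286$
$- 51 \left(z + \frac{x}{\left(-178 + 252\right) \frac{1}{128 - 201}}\right) = - 51 \left(\frac{1}{7} + \frac{251}{\left(-178 + 252\right) \frac{1}{128 - 201}}\right) = - 51 \left(\frac{1}{7} + \frac{251}{74 \frac{1}{-73}}\right) = - 51 \left(\frac{1}{7} + \frac{251}{74 \left(- \frac{1}{73}\right)}\right) = - 51 \left(\frac{1}{7} + \frac{251}{- \frac{74}{73}}\right) = - 51 \left(\frac{1}{7} + 251 \left(- \frac{73}{74}\right)\right) = - 51 \left(\frac{1}{7} - \frac{18323}{74}\right) = \left(-51\right) \left(- \frac{128187}{518}\right) = \frac{6537537}{518}$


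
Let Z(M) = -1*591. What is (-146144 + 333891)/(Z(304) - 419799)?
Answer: -187747/420390 ≈ -0.44660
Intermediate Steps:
Z(M) = -591
(-146144 + 333891)/(Z(304) - 419799) = (-146144 + 333891)/(-591 - 419799) = 187747/(-420390) = 187747*(-1/420390) = -187747/420390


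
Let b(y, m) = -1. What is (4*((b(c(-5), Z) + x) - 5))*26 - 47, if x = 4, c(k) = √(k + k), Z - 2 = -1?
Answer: -255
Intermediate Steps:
Z = 1 (Z = 2 - 1 = 1)
c(k) = √2*√k (c(k) = √(2*k) = √2*√k)
(4*((b(c(-5), Z) + x) - 5))*26 - 47 = (4*((-1 + 4) - 5))*26 - 47 = (4*(3 - 5))*26 - 47 = (4*(-2))*26 - 47 = -8*26 - 47 = -208 - 47 = -255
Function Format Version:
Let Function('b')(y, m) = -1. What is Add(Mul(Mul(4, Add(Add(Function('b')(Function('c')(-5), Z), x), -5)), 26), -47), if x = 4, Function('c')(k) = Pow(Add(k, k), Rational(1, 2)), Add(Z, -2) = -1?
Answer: -255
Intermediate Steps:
Z = 1 (Z = Add(2, -1) = 1)
Function('c')(k) = Mul(Pow(2, Rational(1, 2)), Pow(k, Rational(1, 2))) (Function('c')(k) = Pow(Mul(2, k), Rational(1, 2)) = Mul(Pow(2, Rational(1, 2)), Pow(k, Rational(1, 2))))
Add(Mul(Mul(4, Add(Add(Function('b')(Function('c')(-5), Z), x), -5)), 26), -47) = Add(Mul(Mul(4, Add(Add(-1, 4), -5)), 26), -47) = Add(Mul(Mul(4, Add(3, -5)), 26), -47) = Add(Mul(Mul(4, -2), 26), -47) = Add(Mul(-8, 26), -47) = Add(-208, -47) = -255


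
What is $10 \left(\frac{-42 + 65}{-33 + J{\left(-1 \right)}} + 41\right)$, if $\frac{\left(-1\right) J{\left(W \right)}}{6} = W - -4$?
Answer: $\frac{20680}{51} \approx 405.49$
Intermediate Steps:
$J{\left(W \right)} = -24 - 6 W$ ($J{\left(W \right)} = - 6 \left(W - -4\right) = - 6 \left(W + 4\right) = - 6 \left(4 + W\right) = -24 - 6 W$)
$10 \left(\frac{-42 + 65}{-33 + J{\left(-1 \right)}} + 41\right) = 10 \left(\frac{-42 + 65}{-33 - 18} + 41\right) = 10 \left(\frac{23}{-33 + \left(-24 + 6\right)} + 41\right) = 10 \left(\frac{23}{-33 - 18} + 41\right) = 10 \left(\frac{23}{-51} + 41\right) = 10 \left(23 \left(- \frac{1}{51}\right) + 41\right) = 10 \left(- \frac{23}{51} + 41\right) = 10 \cdot \frac{2068}{51} = \frac{20680}{51}$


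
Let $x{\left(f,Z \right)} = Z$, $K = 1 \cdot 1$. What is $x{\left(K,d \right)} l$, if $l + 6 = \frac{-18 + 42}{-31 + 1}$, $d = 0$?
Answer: $0$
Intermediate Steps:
$K = 1$
$l = - \frac{34}{5}$ ($l = -6 + \frac{-18 + 42}{-31 + 1} = -6 + \frac{24}{-30} = -6 + 24 \left(- \frac{1}{30}\right) = -6 - \frac{4}{5} = - \frac{34}{5} \approx -6.8$)
$x{\left(K,d \right)} l = 0 \left(- \frac{34}{5}\right) = 0$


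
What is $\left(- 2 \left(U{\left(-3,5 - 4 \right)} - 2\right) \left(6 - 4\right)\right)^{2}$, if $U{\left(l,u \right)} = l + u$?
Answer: $256$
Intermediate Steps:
$\left(- 2 \left(U{\left(-3,5 - 4 \right)} - 2\right) \left(6 - 4\right)\right)^{2} = \left(- 2 \left(\left(-3 + \left(5 - 4\right)\right) - 2\right) \left(6 - 4\right)\right)^{2} = \left(- 2 \left(\left(-3 + 1\right) - 2\right) 2\right)^{2} = \left(- 2 \left(-2 - 2\right) 2\right)^{2} = \left(- 2 \left(\left(-4\right) 2\right)\right)^{2} = \left(\left(-2\right) \left(-8\right)\right)^{2} = 16^{2} = 256$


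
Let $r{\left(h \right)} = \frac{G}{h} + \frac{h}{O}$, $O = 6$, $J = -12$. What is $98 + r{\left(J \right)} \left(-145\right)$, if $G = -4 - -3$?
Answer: $\frac{4511}{12} \approx 375.92$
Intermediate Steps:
$G = -1$ ($G = -4 + 3 = -1$)
$r{\left(h \right)} = - \frac{1}{h} + \frac{h}{6}$
$98 + r{\left(J \right)} \left(-145\right) = 98 + \left(- \frac{1}{-12} + \frac{1}{6} \left(-12\right)\right) \left(-145\right) = 98 + \left(\left(-1\right) \left(- \frac{1}{12}\right) - 2\right) \left(-145\right) = 98 + \left(\frac{1}{12} - 2\right) \left(-145\right) = 98 - - \frac{3335}{12} = 98 + \frac{3335}{12} = \frac{4511}{12}$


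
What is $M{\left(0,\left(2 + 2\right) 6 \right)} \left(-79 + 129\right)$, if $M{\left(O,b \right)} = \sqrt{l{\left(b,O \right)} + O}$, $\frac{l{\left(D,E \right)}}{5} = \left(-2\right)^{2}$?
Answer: $100 \sqrt{5} \approx 223.61$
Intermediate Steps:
$l{\left(D,E \right)} = 20$ ($l{\left(D,E \right)} = 5 \left(-2\right)^{2} = 5 \cdot 4 = 20$)
$M{\left(O,b \right)} = \sqrt{20 + O}$
$M{\left(0,\left(2 + 2\right) 6 \right)} \left(-79 + 129\right) = \sqrt{20 + 0} \left(-79 + 129\right) = \sqrt{20} \cdot 50 = 2 \sqrt{5} \cdot 50 = 100 \sqrt{5}$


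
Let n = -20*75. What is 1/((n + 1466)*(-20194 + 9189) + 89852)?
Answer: 1/464022 ≈ 2.1551e-6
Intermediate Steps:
n = -1500
1/((n + 1466)*(-20194 + 9189) + 89852) = 1/((-1500 + 1466)*(-20194 + 9189) + 89852) = 1/(-34*(-11005) + 89852) = 1/(374170 + 89852) = 1/464022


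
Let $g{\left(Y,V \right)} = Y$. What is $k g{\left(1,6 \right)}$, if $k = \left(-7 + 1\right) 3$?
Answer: $-18$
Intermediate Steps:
$k = -18$ ($k = \left(-6\right) 3 = -18$)
$k g{\left(1,6 \right)} = \left(-18\right) 1 = -18$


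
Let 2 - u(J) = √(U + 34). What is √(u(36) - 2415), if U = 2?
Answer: I*√2419 ≈ 49.183*I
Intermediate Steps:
u(J) = -4 (u(J) = 2 - √(2 + 34) = 2 - √36 = 2 - 1*6 = 2 - 6 = -4)
√(u(36) - 2415) = √(-4 - 2415) = √(-2419) = I*√2419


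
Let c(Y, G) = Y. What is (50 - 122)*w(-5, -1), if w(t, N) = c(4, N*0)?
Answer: -288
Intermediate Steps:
w(t, N) = 4
(50 - 122)*w(-5, -1) = (50 - 122)*4 = -72*4 = -288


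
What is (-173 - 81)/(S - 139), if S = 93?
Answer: 127/23 ≈ 5.5217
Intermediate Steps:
(-173 - 81)/(S - 139) = (-173 - 81)/(93 - 139) = -254/(-46) = -254*(-1/46) = 127/23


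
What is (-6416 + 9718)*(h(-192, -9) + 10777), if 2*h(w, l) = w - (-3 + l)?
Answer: 35288474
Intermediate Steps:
h(w, l) = 3/2 + w/2 - l/2 (h(w, l) = (w - (-3 + l))/2 = (w + (3 - l))/2 = (3 + w - l)/2 = 3/2 + w/2 - l/2)
(-6416 + 9718)*(h(-192, -9) + 10777) = (-6416 + 9718)*((3/2 + (½)*(-192) - ½*(-9)) + 10777) = 3302*((3/2 - 96 + 9/2) + 10777) = 3302*(-90 + 10777) = 3302*10687 = 35288474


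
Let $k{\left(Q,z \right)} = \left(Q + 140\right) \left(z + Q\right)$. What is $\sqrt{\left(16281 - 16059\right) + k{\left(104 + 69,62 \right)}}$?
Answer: $\sqrt{73777} \approx 271.62$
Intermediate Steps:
$k{\left(Q,z \right)} = \left(140 + Q\right) \left(Q + z\right)$
$\sqrt{\left(16281 - 16059\right) + k{\left(104 + 69,62 \right)}} = \sqrt{\left(16281 - 16059\right) + \left(\left(104 + 69\right)^{2} + 140 \left(104 + 69\right) + 140 \cdot 62 + \left(104 + 69\right) 62\right)} = \sqrt{222 + \left(173^{2} + 140 \cdot 173 + 8680 + 173 \cdot 62\right)} = \sqrt{222 + \left(29929 + 24220 + 8680 + 10726\right)} = \sqrt{222 + 73555} = \sqrt{73777}$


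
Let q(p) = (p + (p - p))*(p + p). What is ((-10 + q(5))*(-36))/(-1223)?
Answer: 1440/1223 ≈ 1.1774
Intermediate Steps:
q(p) = 2*p**2 (q(p) = (p + 0)*(2*p) = p*(2*p) = 2*p**2)
((-10 + q(5))*(-36))/(-1223) = ((-10 + 2*5**2)*(-36))/(-1223) = ((-10 + 2*25)*(-36))*(-1/1223) = ((-10 + 50)*(-36))*(-1/1223) = (40*(-36))*(-1/1223) = -1440*(-1/1223) = 1440/1223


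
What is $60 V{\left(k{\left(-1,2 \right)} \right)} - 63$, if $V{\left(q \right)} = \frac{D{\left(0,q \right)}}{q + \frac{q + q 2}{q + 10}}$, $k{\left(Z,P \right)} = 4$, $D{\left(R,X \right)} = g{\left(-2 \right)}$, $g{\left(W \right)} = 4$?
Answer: $- \frac{231}{17} \approx -13.588$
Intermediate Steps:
$D{\left(R,X \right)} = 4$
$V{\left(q \right)} = \frac{4}{q + \frac{3 q}{10 + q}}$ ($V{\left(q \right)} = \frac{4}{q + \frac{q + q 2}{q + 10}} = \frac{4}{q + \frac{q + 2 q}{10 + q}} = \frac{4}{q + \frac{3 q}{10 + q}}$)
$60 V{\left(k{\left(-1,2 \right)} \right)} - 63 = 60 \frac{4 \left(10 + 4\right)}{4 \left(13 + 4\right)} - 63 = 60 \cdot 4 \cdot \frac{1}{4} \cdot \frac{1}{17} \cdot 14 - 63 = 60 \cdot \frac{14}{17} - 63 = \frac{840}{17} - 63 = - \frac{231}{17}$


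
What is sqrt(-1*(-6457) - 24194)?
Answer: I*sqrt(17737) ≈ 133.18*I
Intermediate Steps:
sqrt(-1*(-6457) - 24194) = sqrt(6457 - 24194) = sqrt(-17737) = I*sqrt(17737)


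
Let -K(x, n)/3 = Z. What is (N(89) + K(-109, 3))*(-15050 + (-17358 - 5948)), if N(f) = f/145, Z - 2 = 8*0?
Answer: 29956036/145 ≈ 2.0659e+5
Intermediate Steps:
Z = 2 (Z = 2 + 8*0 = 2 + 0 = 2)
K(x, n) = -6 (K(x, n) = -3*2 = -6)
N(f) = f/145 (N(f) = f*(1/145) = f/145)
(N(89) + K(-109, 3))*(-15050 + (-17358 - 5948)) = ((1/145)*89 - 6)*(-15050 + (-17358 - 5948)) = (89/145 - 6)*(-15050 - 23306) = -781/145*(-38356) = 29956036/145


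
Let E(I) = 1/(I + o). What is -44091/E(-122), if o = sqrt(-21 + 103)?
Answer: 5379102 - 44091*sqrt(82) ≈ 4.9798e+6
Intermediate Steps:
o = sqrt(82) ≈ 9.0554
E(I) = 1/(I + sqrt(82))
-44091/E(-122) = -(-5379102 + 44091*sqrt(82)) = -44091*(-122 + sqrt(82)) = 5379102 - 44091*sqrt(82)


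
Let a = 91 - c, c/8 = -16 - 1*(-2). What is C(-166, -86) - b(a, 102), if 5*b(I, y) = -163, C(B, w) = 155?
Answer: 938/5 ≈ 187.60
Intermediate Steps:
c = -112 (c = 8*(-16 - 1*(-2)) = 8*(-16 + 2) = 8*(-14) = -112)
a = 203 (a = 91 - 1*(-112) = 91 + 112 = 203)
b(I, y) = -163/5 (b(I, y) = (⅕)*(-163) = -163/5)
C(-166, -86) - b(a, 102) = 155 - 1*(-163/5) = 155 + 163/5 = 938/5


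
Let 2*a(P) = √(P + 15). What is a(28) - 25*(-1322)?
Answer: 33050 + √43/2 ≈ 33053.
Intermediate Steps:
a(P) = √(15 + P)/2 (a(P) = √(P + 15)/2 = √(15 + P)/2)
a(28) - 25*(-1322) = √(15 + 28)/2 - 25*(-1322) = √43/2 + 33050 = 33050 + √43/2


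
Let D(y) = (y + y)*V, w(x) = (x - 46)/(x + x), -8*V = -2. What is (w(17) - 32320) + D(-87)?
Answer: -550194/17 ≈ -32364.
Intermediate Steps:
V = ¼ (V = -⅛*(-2) = ¼ ≈ 0.25000)
w(x) = (-46 + x)/(2*x) (w(x) = (-46 + x)/((2*x)) = (-46 + x)*(1/(2*x)) = (-46 + x)/(2*x))
D(y) = y/2 (D(y) = (y + y)*(¼) = (2*y)*(¼) = y/2)
(w(17) - 32320) + D(-87) = ((½)*(-46 + 17)/17 - 32320) + (½)*(-87) = ((½)*(1/17)*(-29) - 32320) - 87/2 = (-29/34 - 32320) - 87/2 = -1098909/34 - 87/2 = -550194/17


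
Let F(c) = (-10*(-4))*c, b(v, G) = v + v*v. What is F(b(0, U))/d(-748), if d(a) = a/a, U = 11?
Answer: 0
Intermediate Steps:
b(v, G) = v + v**2
F(c) = 40*c
d(a) = 1
F(b(0, U))/d(-748) = (40*(0*(1 + 0)))/1 = (40*(0*1))*1 = (40*0)*1 = 0*1 = 0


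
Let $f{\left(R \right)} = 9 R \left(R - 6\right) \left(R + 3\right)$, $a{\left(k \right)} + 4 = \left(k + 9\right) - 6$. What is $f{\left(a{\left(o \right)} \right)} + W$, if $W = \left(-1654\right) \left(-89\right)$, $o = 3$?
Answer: $146846$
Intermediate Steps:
$a{\left(k \right)} = -1 + k$ ($a{\left(k \right)} = -4 + \left(\left(k + 9\right) - 6\right) = -4 + \left(\left(9 + k\right) - 6\right) = -4 + \left(3 + k\right) = -1 + k$)
$W = 147206$
$f{\left(R \right)} = 9 R \left(-6 + R\right) \left(3 + R\right)$
$f{\left(a{\left(o \right)} \right)} + W = 9 \left(-1 + 3\right) \left(-18 + \left(-1 + 3\right)^{2} - 3 \left(-1 + 3\right)\right) + 147206 = 9 \cdot 2 \left(-18 + 2^{2} - 6\right) + 147206 = 9 \cdot 2 \left(-18 + 4 - 6\right) + 147206 = 9 \cdot 2 \left(-20\right) + 147206 = -360 + 147206 = 146846$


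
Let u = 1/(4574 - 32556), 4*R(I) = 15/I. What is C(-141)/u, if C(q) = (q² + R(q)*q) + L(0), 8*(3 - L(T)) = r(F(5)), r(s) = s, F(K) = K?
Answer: -2225926127/4 ≈ -5.5648e+8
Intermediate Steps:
R(I) = 15/(4*I) (R(I) = (15/I)/4 = 15/(4*I))
L(T) = 19/8 (L(T) = 3 - ⅛*5 = 3 - 5/8 = 19/8)
C(q) = 49/8 + q² (C(q) = (q² + (15/(4*q))*q) + 19/8 = (q² + 15/4) + 19/8 = (15/4 + q²) + 19/8 = 49/8 + q²)
u = -1/27982 (u = 1/(-27982) = -1/27982 ≈ -3.5737e-5)
C(-141)/u = (49/8 + (-141)²)/(-1/27982) = (49/8 + 19881)*(-27982) = (159097/8)*(-27982) = -2225926127/4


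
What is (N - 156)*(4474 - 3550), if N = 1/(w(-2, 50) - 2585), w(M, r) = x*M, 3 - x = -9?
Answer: -376072620/2609 ≈ -1.4414e+5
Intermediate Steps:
x = 12 (x = 3 - 1*(-9) = 3 + 9 = 12)
w(M, r) = 12*M
N = -1/2609 (N = 1/(12*(-2) - 2585) = 1/(-24 - 2585) = 1/(-2609) = -1/2609 ≈ -0.00038329)
(N - 156)*(4474 - 3550) = (-1/2609 - 156)*(4474 - 3550) = -407005/2609*924 = -376072620/2609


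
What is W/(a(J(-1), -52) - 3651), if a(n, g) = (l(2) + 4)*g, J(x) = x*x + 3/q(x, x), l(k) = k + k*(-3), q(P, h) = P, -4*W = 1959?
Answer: 653/4868 ≈ 0.13414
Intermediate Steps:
W = -1959/4 (W = -¼*1959 = -1959/4 ≈ -489.75)
l(k) = -2*k (l(k) = k - 3*k = -2*k)
J(x) = x² + 3/x (J(x) = x*x + 3/x = x² + 3/x)
a(n, g) = 0 (a(n, g) = (-2*2 + 4)*g = (-4 + 4)*g = 0*g = 0)
W/(a(J(-1), -52) - 3651) = -1959/(4*(0 - 3651)) = -1959/4/(-3651) = -1959/4*(-1/3651) = 653/4868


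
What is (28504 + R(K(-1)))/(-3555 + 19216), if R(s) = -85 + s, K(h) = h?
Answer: 28418/15661 ≈ 1.8146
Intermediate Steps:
(28504 + R(K(-1)))/(-3555 + 19216) = (28504 + (-85 - 1))/(-3555 + 19216) = (28504 - 86)/15661 = 28418*(1/15661) = 28418/15661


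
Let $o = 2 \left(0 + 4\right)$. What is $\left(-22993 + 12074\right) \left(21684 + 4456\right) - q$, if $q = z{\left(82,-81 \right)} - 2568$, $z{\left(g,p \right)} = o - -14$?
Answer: $-285420114$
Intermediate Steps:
$o = 8$ ($o = 2 \cdot 4 = 8$)
$z{\left(g,p \right)} = 22$ ($z{\left(g,p \right)} = 8 - -14 = 8 + 14 = 22$)
$q = -2546$ ($q = 22 - 2568 = -2546$)
$\left(-22993 + 12074\right) \left(21684 + 4456\right) - q = \left(-22993 + 12074\right) \left(21684 + 4456\right) - -2546 = \left(-10919\right) 26140 + 2546 = -285422660 + 2546 = -285420114$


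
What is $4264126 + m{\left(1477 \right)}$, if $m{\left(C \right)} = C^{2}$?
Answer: $6445655$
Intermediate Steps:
$4264126 + m{\left(1477 \right)} = 4264126 + 1477^{2} = 4264126 + 2181529 = 6445655$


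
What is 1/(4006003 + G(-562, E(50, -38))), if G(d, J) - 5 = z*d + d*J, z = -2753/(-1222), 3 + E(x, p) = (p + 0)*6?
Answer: 611/2526218537 ≈ 2.4186e-7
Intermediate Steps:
E(x, p) = -3 + 6*p (E(x, p) = -3 + (p + 0)*6 = -3 + p*6 = -3 + 6*p)
z = 2753/1222 (z = -2753*(-1/1222) = 2753/1222 ≈ 2.2529)
G(d, J) = 5 + 2753*d/1222 + J*d (G(d, J) = 5 + (2753*d/1222 + d*J) = 5 + (2753*d/1222 + J*d) = 5 + 2753*d/1222 + J*d)
1/(4006003 + G(-562, E(50, -38))) = 1/(4006003 + (5 + (2753/1222)*(-562) + (-3 + 6*(-38))*(-562))) = 1/(4006003 + (5 - 773593/611 + (-3 - 228)*(-562))) = 1/(4006003 + (5 - 773593/611 - 231*(-562))) = 1/(4006003 + (5 - 773593/611 + 129822)) = 1/(4006003 + 78550704/611) = 1/(2526218537/611) = 611/2526218537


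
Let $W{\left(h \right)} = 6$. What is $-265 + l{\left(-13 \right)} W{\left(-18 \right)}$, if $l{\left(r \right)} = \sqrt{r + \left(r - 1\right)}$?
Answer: $-265 + 18 i \sqrt{3} \approx -265.0 + 31.177 i$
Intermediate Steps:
$l{\left(r \right)} = \sqrt{-1 + 2 r}$ ($l{\left(r \right)} = \sqrt{r + \left(r - 1\right)} = \sqrt{r + \left(-1 + r\right)} = \sqrt{-1 + 2 r}$)
$-265 + l{\left(-13 \right)} W{\left(-18 \right)} = -265 + \sqrt{-1 + 2 \left(-13\right)} 6 = -265 + \sqrt{-1 - 26} \cdot 6 = -265 + \sqrt{-27} \cdot 6 = -265 + 3 i \sqrt{3} \cdot 6 = -265 + 18 i \sqrt{3}$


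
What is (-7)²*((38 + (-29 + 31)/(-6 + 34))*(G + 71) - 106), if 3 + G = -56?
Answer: 17192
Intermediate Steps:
G = -59 (G = -3 - 56 = -59)
(-7)²*((38 + (-29 + 31)/(-6 + 34))*(G + 71) - 106) = (-7)²*((38 + (-29 + 31)/(-6 + 34))*(-59 + 71) - 106) = 49*((38 + 2/28)*12 - 106) = 49*((38 + 2*(1/28))*12 - 106) = 49*((38 + 1/14)*12 - 106) = 49*((533/14)*12 - 106) = 49*(3198/7 - 106) = 49*(2456/7) = 17192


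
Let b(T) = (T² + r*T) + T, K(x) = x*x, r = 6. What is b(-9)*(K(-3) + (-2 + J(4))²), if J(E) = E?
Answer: 234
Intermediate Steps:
K(x) = x²
b(T) = T² + 7*T (b(T) = (T² + 6*T) + T = T² + 7*T)
b(-9)*(K(-3) + (-2 + J(4))²) = (-9*(7 - 9))*((-3)² + (-2 + 4)²) = (-9*(-2))*(9 + 2²) = 18*(9 + 4) = 18*13 = 234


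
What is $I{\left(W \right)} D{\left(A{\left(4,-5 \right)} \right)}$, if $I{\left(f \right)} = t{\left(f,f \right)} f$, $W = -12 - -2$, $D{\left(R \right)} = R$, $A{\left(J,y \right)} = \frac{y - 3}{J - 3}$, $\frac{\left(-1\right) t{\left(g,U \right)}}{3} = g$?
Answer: $2400$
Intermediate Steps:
$t{\left(g,U \right)} = - 3 g$
$A{\left(J,y \right)} = \frac{-3 + y}{-3 + J}$
$W = -10$ ($W = -12 + 2 = -10$)
$I{\left(f \right)} = - 3 f^{2}$ ($I{\left(f \right)} = - 3 f f = - 3 f^{2}$)
$I{\left(W \right)} D{\left(A{\left(4,-5 \right)} \right)} = - 3 \left(-10\right)^{2} \frac{-3 - 5}{-3 + 4} = \left(-3\right) 100 \cdot 1^{-1} \left(-8\right) = - 300 \cdot 1 \left(-8\right) = \left(-300\right) \left(-8\right) = 2400$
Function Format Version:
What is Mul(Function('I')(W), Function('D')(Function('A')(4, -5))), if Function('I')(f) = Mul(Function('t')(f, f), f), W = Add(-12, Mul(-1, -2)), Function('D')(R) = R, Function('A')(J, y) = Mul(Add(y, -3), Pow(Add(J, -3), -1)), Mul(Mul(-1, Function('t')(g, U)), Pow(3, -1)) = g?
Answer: 2400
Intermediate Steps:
Function('t')(g, U) = Mul(-3, g)
Function('A')(J, y) = Mul(Pow(Add(-3, J), -1), Add(-3, y)) (Function('A')(J, y) = Mul(Add(-3, y), Pow(Add(-3, J), -1)) = Mul(Pow(Add(-3, J), -1), Add(-3, y)))
W = -10 (W = Add(-12, 2) = -10)
Function('I')(f) = Mul(-3, Pow(f, 2)) (Function('I')(f) = Mul(Mul(-3, f), f) = Mul(-3, Pow(f, 2)))
Mul(Function('I')(W), Function('D')(Function('A')(4, -5))) = Mul(Mul(-3, Pow(-10, 2)), Mul(Pow(Add(-3, 4), -1), Add(-3, -5))) = Mul(Mul(-3, 100), Mul(Pow(1, -1), -8)) = Mul(-300, Mul(1, -8)) = Mul(-300, -8) = 2400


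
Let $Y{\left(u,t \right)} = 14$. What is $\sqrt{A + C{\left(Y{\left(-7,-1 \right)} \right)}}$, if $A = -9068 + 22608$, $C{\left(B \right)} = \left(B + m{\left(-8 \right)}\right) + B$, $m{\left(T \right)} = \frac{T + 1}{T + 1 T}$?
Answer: $\frac{\sqrt{217095}}{4} \approx 116.48$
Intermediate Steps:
$m{\left(T \right)} = \frac{1 + T}{2 T}$ ($m{\left(T \right)} = \frac{1 + T}{T + T} = \frac{1 + T}{2 T}$)
$C{\left(B \right)} = \frac{7}{16} + 2 B$ ($C{\left(B \right)} = \left(B + \frac{1 - 8}{2 \left(-8\right)}\right) + B = \left(B + \frac{1}{2} \left(- \frac{1}{8}\right) \left(-7\right)\right) + B = \left(B + \frac{7}{16}\right) + B = \left(\frac{7}{16} + B\right) + B = \frac{7}{16} + 2 B$)
$A = 13540$
$\sqrt{A + C{\left(Y{\left(-7,-1 \right)} \right)}} = \sqrt{13540 + \left(\frac{7}{16} + 2 \cdot 14\right)} = \sqrt{13540 + \left(\frac{7}{16} + 28\right)} = \sqrt{13540 + \frac{455}{16}} = \sqrt{\frac{217095}{16}} = \frac{\sqrt{217095}}{4}$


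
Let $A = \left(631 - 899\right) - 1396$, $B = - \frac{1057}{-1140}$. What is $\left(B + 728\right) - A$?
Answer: $\frac{2727937}{1140} \approx 2392.9$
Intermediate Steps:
$B = \frac{1057}{1140}$ ($B = \left(-1057\right) \left(- \frac{1}{1140}\right) = \frac{1057}{1140} \approx 0.92719$)
$A = -1664$ ($A = \left(631 - 899\right) - 1396 = -268 - 1396 = -1664$)
$\left(B + 728\right) - A = \left(\frac{1057}{1140} + 728\right) - -1664 = \frac{830977}{1140} + 1664 = \frac{2727937}{1140}$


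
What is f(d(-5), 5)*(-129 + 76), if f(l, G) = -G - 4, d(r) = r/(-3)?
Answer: 477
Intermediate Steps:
d(r) = -r/3 (d(r) = r*(-⅓) = -r/3)
f(l, G) = -4 - G
f(d(-5), 5)*(-129 + 76) = (-4 - 1*5)*(-129 + 76) = (-4 - 5)*(-53) = -9*(-53) = 477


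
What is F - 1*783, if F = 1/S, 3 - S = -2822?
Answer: -2211974/2825 ≈ -783.00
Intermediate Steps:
S = 2825 (S = 3 - 1*(-2822) = 3 + 2822 = 2825)
F = 1/2825 ≈ 0.00035398
F - 1*783 = 1/2825 - 1*783 = 1/2825 - 783 = -2211974/2825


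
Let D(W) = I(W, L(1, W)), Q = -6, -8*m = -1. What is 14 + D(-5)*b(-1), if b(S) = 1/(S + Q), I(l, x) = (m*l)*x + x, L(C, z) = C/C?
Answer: 781/56 ≈ 13.946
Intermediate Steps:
m = 1/8 (m = -1/8*(-1) = 1/8 ≈ 0.12500)
L(C, z) = 1
I(l, x) = x + l*x/8 (I(l, x) = (l/8)*x + x = l*x/8 + x = x + l*x/8)
b(S) = 1/(-6 + S) (b(S) = 1/(S - 6) = 1/(-6 + S))
D(W) = 1 + W/8 (D(W) = (1/8)*1*(8 + W) = 1 + W/8)
14 + D(-5)*b(-1) = 14 + (1 + (1/8)*(-5))/(-6 - 1) = 14 + (1 - 5/8)/(-7) = 14 + (3/8)*(-1/7) = 14 - 3/56 = 781/56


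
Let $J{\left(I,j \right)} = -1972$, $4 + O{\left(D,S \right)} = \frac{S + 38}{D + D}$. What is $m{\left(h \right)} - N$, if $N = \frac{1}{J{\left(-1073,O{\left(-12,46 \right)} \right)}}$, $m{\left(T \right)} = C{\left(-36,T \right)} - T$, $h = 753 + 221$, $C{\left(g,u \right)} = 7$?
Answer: $- \frac{1906923}{1972} \approx -967.0$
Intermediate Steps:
$O{\left(D,S \right)} = -4 + \frac{38 + S}{2 D}$ ($O{\left(D,S \right)} = -4 + \frac{S + 38}{D + D} = -4 + \frac{38 + S}{2 D}$)
$h = 974$
$m{\left(T \right)} = 7 - T$
$N = - \frac{1}{1972}$ ($N = \frac{1}{-1972} = - \frac{1}{1972} \approx -0.0005071$)
$m{\left(h \right)} - N = \left(7 - 974\right) - - \frac{1}{1972} = \left(7 - 974\right) + \frac{1}{1972} = -967 + \frac{1}{1972} = - \frac{1906923}{1972}$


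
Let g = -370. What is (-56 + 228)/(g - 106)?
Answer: -43/119 ≈ -0.36134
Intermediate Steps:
(-56 + 228)/(g - 106) = (-56 + 228)/(-370 - 106) = 172/(-476) = 172*(-1/476) = -43/119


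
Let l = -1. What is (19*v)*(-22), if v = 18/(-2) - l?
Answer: 3344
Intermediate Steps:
v = -8 (v = 18/(-2) - 1*(-1) = 18*(-½) + 1 = -9 + 1 = -8)
(19*v)*(-22) = (19*(-8))*(-22) = -152*(-22) = 3344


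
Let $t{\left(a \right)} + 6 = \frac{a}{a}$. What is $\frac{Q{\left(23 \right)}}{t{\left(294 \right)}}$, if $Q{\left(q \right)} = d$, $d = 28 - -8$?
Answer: $- \frac{36}{5} \approx -7.2$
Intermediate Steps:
$t{\left(a \right)} = -5$ ($t{\left(a \right)} = -6 + \frac{a}{a} = -6 + 1 = -5$)
$d = 36$ ($d = 28 + 8 = 36$)
$Q{\left(q \right)} = 36$
$\frac{Q{\left(23 \right)}}{t{\left(294 \right)}} = \frac{36}{-5} = 36 \left(- \frac{1}{5}\right) = - \frac{36}{5}$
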